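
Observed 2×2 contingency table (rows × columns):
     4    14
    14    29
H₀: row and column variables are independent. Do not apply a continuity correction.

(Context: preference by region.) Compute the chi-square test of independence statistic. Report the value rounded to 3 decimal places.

Row totals [18, 43], col totals [18, 43], n=61
χ² = (4−5.31)²/5.31 + (14−12.69)²/12.69 + (14−12.69)²/12.69 + (29−30.31)²/30.31 = 0.6517
df = 1

test statistic = 0.652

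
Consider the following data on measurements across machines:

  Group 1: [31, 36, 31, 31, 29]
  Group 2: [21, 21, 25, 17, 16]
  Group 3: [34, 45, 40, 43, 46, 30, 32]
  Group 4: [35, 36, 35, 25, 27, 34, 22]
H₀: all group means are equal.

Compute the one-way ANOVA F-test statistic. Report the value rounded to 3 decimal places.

Group means [31.60, 20.00, 38.57, 30.57], grand mean 30.917
SSB = Σnᵢ(x̄ᵢ−x̄)² = 1009.205; SSW = ΣΣ(x−x̄ᵢ)² = 532.629
MSB = 1009.205/3 = 336.4016; MSW = 532.629/20 = 26.6314
F = MSB/MSW = 12.6318
df = (3, 20)

test statistic = 12.632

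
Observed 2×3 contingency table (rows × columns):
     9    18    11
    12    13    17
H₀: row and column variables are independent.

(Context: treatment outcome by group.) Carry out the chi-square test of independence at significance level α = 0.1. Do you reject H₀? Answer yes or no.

reject H₀: no

Row totals [38, 42], col totals [21, 31, 28], n=80
χ² = (9−9.97)²/9.97 + (18−14.72)²/14.72 + (11−13.30)²/13.30 + (12−11.03)²/11.03 + (13−16.27)²/16.27 + (17−14.70)²/14.70 = 2.3266
df = 2
p-value (upper-tail) = 0.31246
At α=0.1: p ≥ α → fail to reject H₀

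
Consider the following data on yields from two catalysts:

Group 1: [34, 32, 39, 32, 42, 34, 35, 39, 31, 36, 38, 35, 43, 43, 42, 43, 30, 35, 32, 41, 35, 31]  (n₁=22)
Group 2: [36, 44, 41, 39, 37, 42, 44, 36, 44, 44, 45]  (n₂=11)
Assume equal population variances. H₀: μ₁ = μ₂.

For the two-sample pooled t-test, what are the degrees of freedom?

df = n₁ + n₂ − 2 = 22 + 11 − 2 = 31

degrees of freedom = 31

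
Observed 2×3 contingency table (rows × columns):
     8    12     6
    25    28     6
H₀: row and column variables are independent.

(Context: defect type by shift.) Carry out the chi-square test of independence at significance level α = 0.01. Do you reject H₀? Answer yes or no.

reject H₀: no

Row totals [26, 59], col totals [33, 40, 12], n=85
χ² = (8−10.09)²/10.09 + (12−12.24)²/12.24 + (6−3.67)²/3.67 + (25−22.91)²/22.91 + (28−27.76)²/27.76 + (6−8.33)²/8.33 = 2.7621
df = 2
p-value (upper-tail) = 0.25131
At α=0.01: p ≥ α → fail to reject H₀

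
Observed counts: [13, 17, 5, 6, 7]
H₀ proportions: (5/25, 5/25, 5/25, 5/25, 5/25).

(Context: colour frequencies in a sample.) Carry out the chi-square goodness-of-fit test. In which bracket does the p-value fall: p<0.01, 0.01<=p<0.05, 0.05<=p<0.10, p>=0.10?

n = 48; E_i = n·p_i = [9.60, 9.60, 9.60, 9.60, 9.60]
χ² = (13−9.60)²/9.60 + (17−9.60)²/9.60 + (5−9.60)²/9.60 + (6−9.60)²/9.60 + (7−9.60)²/9.60 = 11.1667
df = 4
p-value (upper-tail) = 0.02475
→ bracket: 0.01<=p<0.05

p-value bracket: 0.01<=p<0.05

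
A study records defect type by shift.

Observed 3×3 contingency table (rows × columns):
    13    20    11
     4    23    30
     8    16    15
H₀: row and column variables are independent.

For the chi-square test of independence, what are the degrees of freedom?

degrees of freedom = 4

df = (r−1)(c−1) = (3−1)·(3−1) = 4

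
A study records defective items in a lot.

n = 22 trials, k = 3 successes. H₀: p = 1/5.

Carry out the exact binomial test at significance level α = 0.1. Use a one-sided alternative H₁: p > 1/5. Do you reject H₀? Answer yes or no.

reject H₀: no

Exact binomial: n=22, k=3, p₀=1/5=0.2000
P(X≥3) from Σ C(n,i)·p₀^i·(1−p₀)^(n−i)
p-value (one-sided, H₁ greater) = 0.84551
At α=0.1: p ≥ α → fail to reject H₀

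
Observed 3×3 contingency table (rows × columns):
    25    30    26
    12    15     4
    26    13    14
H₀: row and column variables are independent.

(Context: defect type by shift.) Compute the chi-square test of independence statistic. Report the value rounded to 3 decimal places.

Row totals [81, 31, 53], col totals [63, 58, 44], n=165
χ² = (25−30.93)²/30.93 + (30−28.47)²/28.47 + (26−21.60)²/21.60 + (12−11.84)²/11.84 + (15−10.90)²/10.90 + (4−8.27)²/8.27 + (26−20.24)²/20.24 + (13−18.63)²/18.63 + (14−14.13)²/14.13 = 9.2079
df = 4

test statistic = 9.208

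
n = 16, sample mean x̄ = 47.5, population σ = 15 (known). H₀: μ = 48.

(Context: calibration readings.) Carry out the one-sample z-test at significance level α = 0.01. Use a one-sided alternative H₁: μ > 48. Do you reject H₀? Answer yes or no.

reject H₀: no

SE = σ/√n = 15/√16 = 3.7500
z = (x̄−μ₀)/SE = (47.5−48)/3.7500 = -0.1333
p-value (one-sided, H₁ greater) = 0.55304
At α=0.01: p ≥ α → fail to reject H₀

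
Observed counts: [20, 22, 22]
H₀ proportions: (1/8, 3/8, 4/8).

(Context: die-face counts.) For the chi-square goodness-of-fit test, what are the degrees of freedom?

df = k − 1 = 3 − 1 = 2

degrees of freedom = 2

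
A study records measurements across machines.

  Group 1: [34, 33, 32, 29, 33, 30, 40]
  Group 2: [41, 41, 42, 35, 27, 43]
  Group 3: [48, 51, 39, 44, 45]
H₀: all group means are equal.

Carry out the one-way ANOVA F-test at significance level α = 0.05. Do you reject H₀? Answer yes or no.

reject H₀: yes

Group means [33.00, 38.17, 45.40], grand mean 38.167
SSB = Σnᵢ(x̄ᵢ−x̄)² = 448.467; SSW = ΣΣ(x−x̄ᵢ)² = 346.033
MSB = 448.467/2 = 224.2333; MSW = 346.033/15 = 23.0689
F = MSB/MSW = 9.7202
df = (2, 15)
p-value (upper-tail) = 0.00196
At α=0.05: p < α → reject H₀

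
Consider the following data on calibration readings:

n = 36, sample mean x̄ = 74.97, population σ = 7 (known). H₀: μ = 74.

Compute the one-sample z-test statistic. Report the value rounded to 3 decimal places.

SE = σ/√n = 7/√36 = 1.1667
z = (x̄−μ₀)/SE = (74.97−74)/1.1667 = 0.8314

test statistic = 0.831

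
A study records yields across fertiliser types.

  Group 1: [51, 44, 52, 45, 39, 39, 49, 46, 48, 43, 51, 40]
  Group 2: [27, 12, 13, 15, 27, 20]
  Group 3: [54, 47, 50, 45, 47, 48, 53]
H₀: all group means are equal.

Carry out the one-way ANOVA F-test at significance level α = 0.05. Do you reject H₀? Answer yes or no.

Group means [45.58, 19.00, 49.14], grand mean 40.200
SSB = Σnᵢ(x̄ᵢ−x̄)² = 3604.226; SSW = ΣΣ(x−x̄ᵢ)² = 541.774
MSB = 3604.226/2 = 1802.1131; MSW = 541.774/22 = 24.6261
F = MSB/MSW = 73.1790
df = (2, 22)
p-value (upper-tail) = 0.00000
At α=0.05: p < α → reject H₀

reject H₀: yes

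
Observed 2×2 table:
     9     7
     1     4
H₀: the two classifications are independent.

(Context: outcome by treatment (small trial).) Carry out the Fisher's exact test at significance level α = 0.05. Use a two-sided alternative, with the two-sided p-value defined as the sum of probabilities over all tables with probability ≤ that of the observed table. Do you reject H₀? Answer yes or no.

Margins: r₁=16, r₂=5, c₁=10, c₂=11, n=21
p_obs = C(16,9)·C(5,1)/C(21,10); sum pmf over tables with pmf ≤ p_obs
p-value (two-sided) = 0.31078
At α=0.05: p ≥ α → fail to reject H₀

reject H₀: no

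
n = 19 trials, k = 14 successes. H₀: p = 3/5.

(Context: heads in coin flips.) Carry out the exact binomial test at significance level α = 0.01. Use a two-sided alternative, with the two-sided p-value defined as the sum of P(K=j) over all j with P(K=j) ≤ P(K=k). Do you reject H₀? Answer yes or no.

Exact binomial: n=19, k=14, p₀=3/5=0.6000
P(X=j) = C(n,j)·p₀^j·(1−p₀)^(n−j); p = Σ P(X=j) over j with P(X=j) ≤ P(X=14)
p-value (two-sided) = 0.25140
At α=0.01: p ≥ α → fail to reject H₀

reject H₀: no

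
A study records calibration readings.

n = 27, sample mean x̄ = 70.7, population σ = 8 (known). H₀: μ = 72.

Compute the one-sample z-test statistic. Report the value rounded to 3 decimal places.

test statistic = -0.844

SE = σ/√n = 8/√27 = 1.5396
z = (x̄−μ₀)/SE = (70.7−72)/1.5396 = -0.8444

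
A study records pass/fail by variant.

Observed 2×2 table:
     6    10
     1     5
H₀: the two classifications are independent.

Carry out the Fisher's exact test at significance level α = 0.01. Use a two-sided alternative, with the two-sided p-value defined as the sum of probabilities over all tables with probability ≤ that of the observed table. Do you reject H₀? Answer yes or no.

reject H₀: no

Margins: r₁=16, r₂=6, c₁=7, c₂=15, n=22
p_obs = C(16,6)·C(6,1)/C(22,7); sum pmf over tables with pmf ≤ p_obs
p-value (two-sided) = 0.61582
At α=0.01: p ≥ α → fail to reject H₀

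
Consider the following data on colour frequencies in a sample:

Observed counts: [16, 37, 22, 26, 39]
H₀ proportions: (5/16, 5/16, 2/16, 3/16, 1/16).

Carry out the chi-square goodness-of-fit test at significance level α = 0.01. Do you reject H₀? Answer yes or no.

reject H₀: yes

n = 140; E_i = n·p_i = [43.75, 43.75, 17.50, 26.25, 8.75]
χ² = (16−43.75)²/43.75 + (37−43.75)²/43.75 + (22−17.50)²/17.50 + (26−26.25)²/26.25 + (39−8.75)²/8.75 = 124.3810
df = 4
p-value (upper-tail) = 0.00000
At α=0.01: p < α → reject H₀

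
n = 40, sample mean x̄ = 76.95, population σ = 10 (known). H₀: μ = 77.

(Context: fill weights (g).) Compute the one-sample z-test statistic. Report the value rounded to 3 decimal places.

SE = σ/√n = 10/√40 = 1.5811
z = (x̄−μ₀)/SE = (76.95−77)/1.5811 = -0.0316

test statistic = -0.032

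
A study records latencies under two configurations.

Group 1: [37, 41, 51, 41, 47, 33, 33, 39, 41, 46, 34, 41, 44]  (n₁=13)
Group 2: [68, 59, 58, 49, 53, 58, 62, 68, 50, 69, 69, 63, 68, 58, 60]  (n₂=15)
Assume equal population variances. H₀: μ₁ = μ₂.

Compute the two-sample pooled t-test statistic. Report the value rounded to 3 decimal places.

test statistic = -8.566

x̄₁=40.615, s₁=5.516, n₁=13
x̄₂=60.800, s₂=6.763, n₂=15
s_p² = [12·5.516² + 14·6.763²]/26 = 38.6722
SE = √(s_p²·(1/13+1/15)) = 2.3565
t = (40.615−60.800)/2.3565 = -8.5656
df = 26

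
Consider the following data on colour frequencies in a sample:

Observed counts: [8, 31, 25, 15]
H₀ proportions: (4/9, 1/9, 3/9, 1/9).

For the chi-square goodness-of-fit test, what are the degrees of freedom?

degrees of freedom = 3

df = k − 1 = 4 − 1 = 3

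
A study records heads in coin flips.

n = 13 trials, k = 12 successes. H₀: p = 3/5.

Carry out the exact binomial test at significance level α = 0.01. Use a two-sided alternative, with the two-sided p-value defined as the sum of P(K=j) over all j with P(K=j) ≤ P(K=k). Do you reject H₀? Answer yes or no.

Exact binomial: n=13, k=12, p₀=3/5=0.6000
P(X=j) = C(n,j)·p₀^j·(1−p₀)^(n−j); p = Σ P(X=j) over j with P(X=j) ≤ P(X=12)
p-value (two-sided) = 0.02042
At α=0.01: p ≥ α → fail to reject H₀

reject H₀: no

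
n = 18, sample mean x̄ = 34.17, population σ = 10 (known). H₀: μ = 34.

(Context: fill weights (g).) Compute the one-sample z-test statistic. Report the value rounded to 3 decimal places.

SE = σ/√n = 10/√18 = 2.3570
z = (x̄−μ₀)/SE = (34.17−34)/2.3570 = 0.0721

test statistic = 0.072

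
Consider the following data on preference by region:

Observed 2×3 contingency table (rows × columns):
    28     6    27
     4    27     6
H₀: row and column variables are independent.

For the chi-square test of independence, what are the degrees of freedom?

df = (r−1)(c−1) = (2−1)·(3−1) = 2

degrees of freedom = 2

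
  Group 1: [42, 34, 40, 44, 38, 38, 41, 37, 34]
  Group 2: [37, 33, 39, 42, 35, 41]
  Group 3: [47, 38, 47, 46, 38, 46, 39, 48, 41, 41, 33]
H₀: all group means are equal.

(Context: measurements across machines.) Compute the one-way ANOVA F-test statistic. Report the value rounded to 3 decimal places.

test statistic = 2.799

Group means [38.67, 37.83, 42.18], grand mean 39.962
SSB = Σnᵢ(x̄ᵢ−x̄)² = 96.492; SSW = ΣΣ(x−x̄ᵢ)² = 396.470
MSB = 96.492/2 = 48.2459; MSW = 396.470/23 = 17.2378
F = MSB/MSW = 2.7988
df = (2, 23)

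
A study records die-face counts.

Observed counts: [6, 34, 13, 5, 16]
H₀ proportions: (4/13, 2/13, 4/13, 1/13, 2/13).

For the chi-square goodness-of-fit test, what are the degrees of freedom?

df = k − 1 = 5 − 1 = 4

degrees of freedom = 4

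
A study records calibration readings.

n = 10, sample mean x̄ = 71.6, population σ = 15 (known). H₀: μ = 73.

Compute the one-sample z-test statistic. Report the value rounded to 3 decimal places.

test statistic = -0.295

SE = σ/√n = 15/√10 = 4.7434
z = (x̄−μ₀)/SE = (71.6−73)/4.7434 = -0.2951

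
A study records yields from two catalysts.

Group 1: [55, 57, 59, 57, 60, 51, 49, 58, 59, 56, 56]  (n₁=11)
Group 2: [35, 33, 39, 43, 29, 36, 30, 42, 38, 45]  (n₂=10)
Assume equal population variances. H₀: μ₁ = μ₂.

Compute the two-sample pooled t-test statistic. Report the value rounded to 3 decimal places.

x̄₁=56.091, s₁=3.390, n₁=11
x̄₂=37.000, s₂=5.416, n₂=10
s_p² = [10·3.390² + 9·5.416²]/19 = 19.9426
SE = √(s_p²·(1/11+1/10)) = 1.9512
t = (56.091−37.000)/1.9512 = 9.7841
df = 19

test statistic = 9.784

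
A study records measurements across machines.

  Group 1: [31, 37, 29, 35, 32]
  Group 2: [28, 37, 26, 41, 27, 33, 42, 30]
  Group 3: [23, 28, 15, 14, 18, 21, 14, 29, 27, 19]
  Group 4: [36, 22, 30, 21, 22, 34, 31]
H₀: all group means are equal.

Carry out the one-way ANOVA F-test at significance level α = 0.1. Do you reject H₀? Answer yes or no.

Group means [32.80, 33.00, 20.80, 28.00], grand mean 27.733
SSB = Σnᵢ(x̄ᵢ−x̄)² = 831.467; SSW = ΣΣ(x−x̄ᵢ)² = 854.400
MSB = 831.467/3 = 277.1556; MSW = 854.400/26 = 32.8615
F = MSB/MSW = 8.4340
df = (3, 26)
p-value (upper-tail) = 0.00044
At α=0.1: p < α → reject H₀

reject H₀: yes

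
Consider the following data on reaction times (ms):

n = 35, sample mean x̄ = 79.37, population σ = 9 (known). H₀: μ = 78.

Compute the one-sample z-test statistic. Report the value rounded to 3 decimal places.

test statistic = 0.901

SE = σ/√n = 9/√35 = 1.5213
z = (x̄−μ₀)/SE = (79.37−78)/1.5213 = 0.9006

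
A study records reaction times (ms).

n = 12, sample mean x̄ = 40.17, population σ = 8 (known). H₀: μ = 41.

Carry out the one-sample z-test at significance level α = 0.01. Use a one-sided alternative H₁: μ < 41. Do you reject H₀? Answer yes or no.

reject H₀: no

SE = σ/√n = 8/√12 = 2.3094
z = (x̄−μ₀)/SE = (40.17−41)/2.3094 = -0.3594
p-value (one-sided, H₁ less) = 0.35965
At α=0.01: p ≥ α → fail to reject H₀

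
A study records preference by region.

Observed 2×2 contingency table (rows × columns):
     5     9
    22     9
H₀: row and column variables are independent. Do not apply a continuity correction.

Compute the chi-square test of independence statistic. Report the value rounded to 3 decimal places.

test statistic = 4.994

Row totals [14, 31], col totals [27, 18], n=45
χ² = (5−8.40)²/8.40 + (9−5.60)²/5.60 + (22−18.60)²/18.60 + (9−12.40)²/12.40 = 4.9942
df = 1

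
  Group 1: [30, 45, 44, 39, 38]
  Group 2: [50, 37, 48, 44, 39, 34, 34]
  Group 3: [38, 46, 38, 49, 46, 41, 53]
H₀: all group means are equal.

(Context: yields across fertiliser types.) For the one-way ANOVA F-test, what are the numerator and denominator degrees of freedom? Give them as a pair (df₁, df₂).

k = 3 groups, N = 19 total
df = (k−1, N−k) = (3−1, 19−3) = (2, 16)

degrees of freedom = [2, 16]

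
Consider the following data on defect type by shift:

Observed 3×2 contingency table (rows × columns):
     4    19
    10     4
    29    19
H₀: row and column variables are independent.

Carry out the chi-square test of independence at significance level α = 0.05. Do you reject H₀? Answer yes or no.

Row totals [23, 14, 48], col totals [43, 42], n=85
χ² = (4−11.64)²/11.64 + (19−11.36)²/11.36 + (10−7.08)²/7.08 + (4−6.92)²/6.92 + (29−24.28)²/24.28 + (19−23.72)²/23.72 = 14.4276
df = 2
p-value (upper-tail) = 0.00074
At α=0.05: p < α → reject H₀

reject H₀: yes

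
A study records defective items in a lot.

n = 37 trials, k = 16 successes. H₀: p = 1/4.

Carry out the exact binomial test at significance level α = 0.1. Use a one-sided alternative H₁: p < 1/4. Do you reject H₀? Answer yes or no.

Exact binomial: n=37, k=16, p₀=1/4=0.2500
P(X≤16) from Σ C(n,i)·p₀^i·(1−p₀)^(n−i)
p-value (one-sided, H₁ less) = 0.99547
At α=0.1: p ≥ α → fail to reject H₀

reject H₀: no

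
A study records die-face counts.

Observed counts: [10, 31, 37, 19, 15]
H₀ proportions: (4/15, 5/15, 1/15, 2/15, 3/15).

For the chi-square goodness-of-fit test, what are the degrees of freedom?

degrees of freedom = 4

df = k − 1 = 5 − 1 = 4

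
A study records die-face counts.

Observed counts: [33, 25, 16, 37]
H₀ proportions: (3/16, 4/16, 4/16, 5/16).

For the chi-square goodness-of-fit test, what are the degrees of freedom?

df = k − 1 = 4 − 1 = 3

degrees of freedom = 3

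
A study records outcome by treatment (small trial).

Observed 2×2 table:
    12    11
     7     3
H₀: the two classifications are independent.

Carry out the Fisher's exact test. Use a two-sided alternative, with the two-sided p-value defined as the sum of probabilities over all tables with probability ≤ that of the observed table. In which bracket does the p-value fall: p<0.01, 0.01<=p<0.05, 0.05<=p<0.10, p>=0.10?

p-value bracket: p>=0.10

Margins: r₁=23, r₂=10, c₁=19, c₂=14, n=33
p_obs = C(23,12)·C(10,7)/C(33,19); sum pmf over tables with pmf ≤ p_obs
p-value (two-sided) = 0.45508
→ bracket: p>=0.10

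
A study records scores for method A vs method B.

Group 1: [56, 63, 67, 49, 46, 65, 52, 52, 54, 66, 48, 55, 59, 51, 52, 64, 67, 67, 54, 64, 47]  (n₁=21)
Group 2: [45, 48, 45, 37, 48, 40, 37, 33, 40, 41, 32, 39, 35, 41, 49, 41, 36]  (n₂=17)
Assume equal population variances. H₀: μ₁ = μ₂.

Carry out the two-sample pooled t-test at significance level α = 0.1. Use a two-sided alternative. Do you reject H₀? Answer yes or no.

reject H₀: yes

x̄₁=57.048, s₁=7.359, n₁=21
x̄₂=40.412, s₂=5.197, n₂=17
s_p² = [20·7.359² + 16·5.197²]/36 = 42.0853
SE = √(s_p²·(1/21+1/17)) = 2.1165
t = (57.048−40.412)/2.1165 = 7.8600
df = 36
p-value (two-sided) = 0.00000
At α=0.1: p < α → reject H₀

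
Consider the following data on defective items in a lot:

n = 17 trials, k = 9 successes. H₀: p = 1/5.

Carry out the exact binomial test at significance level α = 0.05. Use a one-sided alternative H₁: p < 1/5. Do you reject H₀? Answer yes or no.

reject H₀: no

Exact binomial: n=17, k=9, p₀=1/5=0.2000
P(X≤9) from Σ C(n,i)·p₀^i·(1−p₀)^(n−i)
p-value (one-sided, H₁ less) = 0.99951
At α=0.05: p ≥ α → fail to reject H₀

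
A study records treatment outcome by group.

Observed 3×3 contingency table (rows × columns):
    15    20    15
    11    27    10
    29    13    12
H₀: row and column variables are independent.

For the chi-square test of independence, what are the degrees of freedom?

degrees of freedom = 4

df = (r−1)(c−1) = (3−1)·(3−1) = 4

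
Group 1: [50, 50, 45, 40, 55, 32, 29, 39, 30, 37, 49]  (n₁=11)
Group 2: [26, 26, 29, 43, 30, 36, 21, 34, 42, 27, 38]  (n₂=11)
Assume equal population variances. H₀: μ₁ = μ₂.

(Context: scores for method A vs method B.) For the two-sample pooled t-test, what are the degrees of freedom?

df = n₁ + n₂ − 2 = 11 + 11 − 2 = 20

degrees of freedom = 20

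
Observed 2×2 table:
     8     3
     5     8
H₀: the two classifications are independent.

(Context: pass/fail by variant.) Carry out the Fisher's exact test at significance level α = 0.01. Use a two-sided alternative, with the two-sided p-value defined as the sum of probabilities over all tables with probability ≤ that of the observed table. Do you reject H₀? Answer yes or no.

reject H₀: no

Margins: r₁=11, r₂=13, c₁=13, c₂=11, n=24
p_obs = C(11,8)·C(13,5)/C(24,13); sum pmf over tables with pmf ≤ p_obs
p-value (two-sided) = 0.12280
At α=0.01: p ≥ α → fail to reject H₀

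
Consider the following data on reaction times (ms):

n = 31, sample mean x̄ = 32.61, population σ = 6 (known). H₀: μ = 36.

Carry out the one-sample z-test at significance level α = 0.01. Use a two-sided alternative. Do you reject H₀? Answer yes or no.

SE = σ/√n = 6/√31 = 1.0776
z = (x̄−μ₀)/SE = (32.61−36)/1.0776 = -3.1458
p-value (two-sided) = 0.00166
At α=0.01: p < α → reject H₀

reject H₀: yes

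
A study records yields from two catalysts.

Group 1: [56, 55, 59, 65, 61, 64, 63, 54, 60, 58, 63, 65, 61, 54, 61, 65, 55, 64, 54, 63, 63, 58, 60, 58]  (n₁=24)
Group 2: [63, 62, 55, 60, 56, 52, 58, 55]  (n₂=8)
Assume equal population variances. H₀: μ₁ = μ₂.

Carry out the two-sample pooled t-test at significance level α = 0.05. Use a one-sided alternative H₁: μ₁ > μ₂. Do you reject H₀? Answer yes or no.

reject H₀: no

x̄₁=59.958, s₁=3.805, n₁=24
x̄₂=57.625, s₂=3.815, n₂=8
s_p² = [23·3.805² + 7·3.815²]/30 = 14.4944
SE = √(s_p²·(1/24+1/8)) = 1.5543
t = (59.958−57.625)/1.5543 = 1.5012
df = 30
p-value (one-sided, H₁ greater) = 0.07187
At α=0.05: p ≥ α → fail to reject H₀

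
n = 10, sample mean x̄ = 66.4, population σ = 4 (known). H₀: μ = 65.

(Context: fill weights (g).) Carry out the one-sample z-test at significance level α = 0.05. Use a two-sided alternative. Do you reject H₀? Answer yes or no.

SE = σ/√n = 4/√10 = 1.2649
z = (x̄−μ₀)/SE = (66.4−65)/1.2649 = 1.1068
p-value (two-sided) = 0.26838
At α=0.05: p ≥ α → fail to reject H₀

reject H₀: no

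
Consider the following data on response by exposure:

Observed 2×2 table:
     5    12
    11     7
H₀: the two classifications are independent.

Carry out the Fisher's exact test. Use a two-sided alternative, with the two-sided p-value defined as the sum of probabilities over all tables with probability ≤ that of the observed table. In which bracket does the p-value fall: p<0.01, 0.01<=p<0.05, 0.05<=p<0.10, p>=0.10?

p-value bracket: 0.05<=p<0.10

Margins: r₁=17, r₂=18, c₁=16, c₂=19, n=35
p_obs = C(17,5)·C(18,11)/C(35,16); sum pmf over tables with pmf ≤ p_obs
p-value (two-sided) = 0.09222
→ bracket: 0.05<=p<0.10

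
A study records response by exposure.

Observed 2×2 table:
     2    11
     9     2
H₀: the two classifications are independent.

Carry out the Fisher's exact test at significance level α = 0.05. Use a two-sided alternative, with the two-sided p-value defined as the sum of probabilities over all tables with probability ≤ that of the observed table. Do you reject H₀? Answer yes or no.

reject H₀: yes

Margins: r₁=13, r₂=11, c₁=11, c₂=13, n=24
p_obs = C(13,2)·C(11,9)/C(24,11); sum pmf over tables with pmf ≤ p_obs
p-value (two-sided) = 0.00307
At α=0.05: p < α → reject H₀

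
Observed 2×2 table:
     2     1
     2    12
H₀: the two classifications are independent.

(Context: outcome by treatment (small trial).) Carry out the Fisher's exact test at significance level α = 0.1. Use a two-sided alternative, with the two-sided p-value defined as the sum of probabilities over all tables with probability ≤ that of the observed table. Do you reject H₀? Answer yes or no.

reject H₀: no

Margins: r₁=3, r₂=14, c₁=4, c₂=13, n=17
p_obs = C(3,2)·C(14,2)/C(17,4); sum pmf over tables with pmf ≤ p_obs
p-value (two-sided) = 0.12059
At α=0.1: p ≥ α → fail to reject H₀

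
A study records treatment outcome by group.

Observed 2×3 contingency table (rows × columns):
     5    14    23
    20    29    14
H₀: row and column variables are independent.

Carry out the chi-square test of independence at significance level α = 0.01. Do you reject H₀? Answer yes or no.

Row totals [42, 63], col totals [25, 43, 37], n=105
χ² = (5−10.00)²/10.00 + (14−17.20)²/17.20 + (23−14.80)²/14.80 + (20−15.00)²/15.00 + (29−25.80)²/25.80 + (14−22.20)²/22.20 = 12.7310
df = 2
p-value (upper-tail) = 0.00172
At α=0.01: p < α → reject H₀

reject H₀: yes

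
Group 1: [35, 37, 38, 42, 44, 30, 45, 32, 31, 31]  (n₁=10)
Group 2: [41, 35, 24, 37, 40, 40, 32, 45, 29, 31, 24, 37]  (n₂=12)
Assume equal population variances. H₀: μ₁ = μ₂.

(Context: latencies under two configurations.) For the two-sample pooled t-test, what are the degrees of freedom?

degrees of freedom = 20

df = n₁ + n₂ − 2 = 10 + 12 − 2 = 20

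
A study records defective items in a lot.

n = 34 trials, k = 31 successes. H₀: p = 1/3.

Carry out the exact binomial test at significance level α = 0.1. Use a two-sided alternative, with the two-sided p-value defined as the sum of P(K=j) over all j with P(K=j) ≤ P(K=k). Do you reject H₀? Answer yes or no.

Exact binomial: n=34, k=31, p₀=1/3=0.3333
P(X=j) = C(n,j)·p₀^j·(1−p₀)^(n−j); p = Σ P(X=j) over j with P(X=j) ≤ P(X=31)
p-value (two-sided) = 0.00000
At α=0.1: p < α → reject H₀

reject H₀: yes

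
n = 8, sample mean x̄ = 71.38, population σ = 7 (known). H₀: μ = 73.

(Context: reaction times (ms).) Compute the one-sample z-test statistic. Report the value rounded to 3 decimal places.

SE = σ/√n = 7/√8 = 2.4749
z = (x̄−μ₀)/SE = (71.38−73)/2.4749 = -0.6546

test statistic = -0.655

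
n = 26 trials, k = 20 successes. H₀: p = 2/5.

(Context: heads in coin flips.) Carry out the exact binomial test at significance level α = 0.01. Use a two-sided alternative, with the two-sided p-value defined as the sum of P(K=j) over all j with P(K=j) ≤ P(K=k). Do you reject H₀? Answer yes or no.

reject H₀: yes

Exact binomial: n=26, k=20, p₀=2/5=0.4000
P(X=j) = C(n,j)·p₀^j·(1−p₀)^(n−j); p = Σ P(X=j) over j with P(X=j) ≤ P(X=20)
p-value (two-sided) = 0.00018
At α=0.01: p < α → reject H₀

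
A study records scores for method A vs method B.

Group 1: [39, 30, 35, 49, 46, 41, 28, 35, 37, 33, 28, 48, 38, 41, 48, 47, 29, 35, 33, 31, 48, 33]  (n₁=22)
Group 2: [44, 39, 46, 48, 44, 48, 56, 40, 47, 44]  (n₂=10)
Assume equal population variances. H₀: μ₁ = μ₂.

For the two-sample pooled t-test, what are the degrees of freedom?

degrees of freedom = 30

df = n₁ + n₂ − 2 = 22 + 10 − 2 = 30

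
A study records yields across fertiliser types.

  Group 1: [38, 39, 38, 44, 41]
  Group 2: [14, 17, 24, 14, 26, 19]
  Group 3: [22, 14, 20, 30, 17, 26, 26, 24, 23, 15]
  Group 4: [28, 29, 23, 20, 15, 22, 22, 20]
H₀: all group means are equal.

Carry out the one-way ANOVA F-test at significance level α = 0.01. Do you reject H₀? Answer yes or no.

reject H₀: yes

Group means [40.00, 19.00, 21.70, 22.38], grand mean 24.483
SSB = Σnᵢ(x̄ᵢ−x̄)² = 1497.266; SSW = ΣΣ(x−x̄ᵢ)² = 537.975
MSB = 1497.266/3 = 499.0888; MSW = 537.975/25 = 21.5190
F = MSB/MSW = 23.1929
df = (3, 25)
p-value (upper-tail) = 0.00000
At α=0.01: p < α → reject H₀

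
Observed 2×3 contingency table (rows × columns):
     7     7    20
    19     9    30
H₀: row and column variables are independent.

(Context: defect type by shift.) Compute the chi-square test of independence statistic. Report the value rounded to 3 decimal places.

Row totals [34, 58], col totals [26, 16, 50], n=92
χ² = (7−9.61)²/9.61 + (7−5.91)²/5.91 + (20−18.48)²/18.48 + (19−16.39)²/16.39 + (9−10.09)²/10.09 + (30−31.52)²/31.52 = 1.6391
df = 2

test statistic = 1.639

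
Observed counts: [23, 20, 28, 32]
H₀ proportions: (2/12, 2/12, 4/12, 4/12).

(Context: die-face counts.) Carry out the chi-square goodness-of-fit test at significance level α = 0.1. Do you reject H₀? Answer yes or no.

reject H₀: no

n = 103; E_i = n·p_i = [17.17, 17.17, 34.33, 34.33]
χ² = (23−17.17)²/17.17 + (20−17.17)²/17.17 + (28−34.33)²/34.33 + (32−34.33)²/34.33 = 3.7767
df = 3
p-value (upper-tail) = 0.28661
At α=0.1: p ≥ α → fail to reject H₀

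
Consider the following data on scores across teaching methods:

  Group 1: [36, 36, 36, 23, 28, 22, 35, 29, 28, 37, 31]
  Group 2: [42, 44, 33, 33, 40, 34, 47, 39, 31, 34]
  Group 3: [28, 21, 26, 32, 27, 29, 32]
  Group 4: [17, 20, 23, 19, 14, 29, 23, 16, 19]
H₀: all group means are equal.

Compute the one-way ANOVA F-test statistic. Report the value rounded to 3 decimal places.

test statistic = 20.729

Group means [31.00, 37.70, 27.86, 20.00], grand mean 29.541
SSB = Σnᵢ(x̄ᵢ−x̄)² = 1528.232; SSW = ΣΣ(x−x̄ᵢ)² = 810.957
MSB = 1528.232/3 = 509.4107; MSW = 810.957/33 = 24.5745
F = MSB/MSW = 20.7293
df = (3, 33)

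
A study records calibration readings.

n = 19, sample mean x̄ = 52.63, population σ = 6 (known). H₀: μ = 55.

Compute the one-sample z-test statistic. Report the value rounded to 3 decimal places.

SE = σ/√n = 6/√19 = 1.3765
z = (x̄−μ₀)/SE = (52.63−55)/1.3765 = -1.7218

test statistic = -1.722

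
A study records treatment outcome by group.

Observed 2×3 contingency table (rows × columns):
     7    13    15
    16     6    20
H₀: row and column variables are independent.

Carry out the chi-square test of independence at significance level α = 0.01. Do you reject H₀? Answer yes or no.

reject H₀: no

Row totals [35, 42], col totals [23, 19, 35], n=77
χ² = (7−10.45)²/10.45 + (13−8.64)²/8.64 + (15−15.91)²/15.91 + (16−12.55)²/12.55 + (6−10.36)²/10.36 + (20−19.09)²/19.09 = 6.2301
df = 2
p-value (upper-tail) = 0.04438
At α=0.01: p ≥ α → fail to reject H₀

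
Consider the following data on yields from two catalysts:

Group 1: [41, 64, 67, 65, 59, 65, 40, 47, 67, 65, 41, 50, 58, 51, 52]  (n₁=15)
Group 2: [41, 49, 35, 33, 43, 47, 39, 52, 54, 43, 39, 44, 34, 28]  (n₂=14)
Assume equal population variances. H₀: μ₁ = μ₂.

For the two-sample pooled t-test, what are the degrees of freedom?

df = n₁ + n₂ − 2 = 15 + 14 − 2 = 27

degrees of freedom = 27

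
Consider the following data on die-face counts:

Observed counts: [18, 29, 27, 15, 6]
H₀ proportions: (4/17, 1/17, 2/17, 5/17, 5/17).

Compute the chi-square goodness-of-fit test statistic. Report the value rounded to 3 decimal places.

n = 95; E_i = n·p_i = [22.35, 5.59, 11.18, 27.94, 27.94]
χ² = (18−22.35)²/22.35 + (29−5.59)²/5.59 + (27−11.18)²/11.18 + (15−27.94)²/27.94 + (6−27.94)²/27.94 = 144.5568
df = 4

test statistic = 144.557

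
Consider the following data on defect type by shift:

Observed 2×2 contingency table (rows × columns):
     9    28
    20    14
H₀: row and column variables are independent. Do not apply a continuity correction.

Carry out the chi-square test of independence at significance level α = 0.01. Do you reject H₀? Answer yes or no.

Row totals [37, 34], col totals [29, 42], n=71
χ² = (9−15.11)²/15.11 + (28−21.89)²/21.89 + (20−13.89)²/13.89 + (14−20.11)²/20.11 = 8.7279
df = 1
p-value (upper-tail) = 0.00313
At α=0.01: p < α → reject H₀

reject H₀: yes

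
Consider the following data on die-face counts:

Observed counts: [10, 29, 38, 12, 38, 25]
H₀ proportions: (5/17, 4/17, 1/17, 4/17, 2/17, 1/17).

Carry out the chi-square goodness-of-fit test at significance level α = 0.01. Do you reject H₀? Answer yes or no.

reject H₀: yes

n = 152; E_i = n·p_i = [44.71, 35.76, 8.94, 35.76, 17.88, 8.94]
χ² = (10−44.71)²/44.71 + (29−35.76)²/35.76 + (38−8.94)²/8.94 + (12−35.76)²/35.76 + (38−17.88)²/17.88 + (25−8.94)²/8.94 = 189.9293
df = 5
p-value (upper-tail) = 0.00000
At α=0.01: p < α → reject H₀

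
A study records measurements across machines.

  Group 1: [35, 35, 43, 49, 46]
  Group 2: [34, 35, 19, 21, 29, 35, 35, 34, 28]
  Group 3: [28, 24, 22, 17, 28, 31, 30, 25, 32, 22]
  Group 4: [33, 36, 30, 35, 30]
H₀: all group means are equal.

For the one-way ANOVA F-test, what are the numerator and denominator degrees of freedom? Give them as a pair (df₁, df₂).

degrees of freedom = [3, 25]

k = 4 groups, N = 29 total
df = (k−1, N−k) = (4−1, 29−4) = (3, 25)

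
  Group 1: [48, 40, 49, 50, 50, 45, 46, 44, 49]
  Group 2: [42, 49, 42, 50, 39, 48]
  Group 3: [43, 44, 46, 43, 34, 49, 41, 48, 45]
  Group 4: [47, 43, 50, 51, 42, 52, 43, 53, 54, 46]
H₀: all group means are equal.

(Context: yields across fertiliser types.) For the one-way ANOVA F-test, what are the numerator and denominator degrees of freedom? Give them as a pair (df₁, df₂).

degrees of freedom = [3, 30]

k = 4 groups, N = 34 total
df = (k−1, N−k) = (4−1, 34−4) = (3, 30)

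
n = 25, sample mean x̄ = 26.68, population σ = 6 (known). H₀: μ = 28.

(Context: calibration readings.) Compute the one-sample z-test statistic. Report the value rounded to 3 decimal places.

SE = σ/√n = 6/√25 = 1.2000
z = (x̄−μ₀)/SE = (26.68−28)/1.2000 = -1.1000

test statistic = -1.100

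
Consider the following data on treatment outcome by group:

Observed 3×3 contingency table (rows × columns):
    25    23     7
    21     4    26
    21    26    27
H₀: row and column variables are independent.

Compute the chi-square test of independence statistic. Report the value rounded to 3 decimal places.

Row totals [55, 51, 74], col totals [67, 53, 60], n=180
χ² = (25−20.47)²/20.47 + (23−16.19)²/16.19 + (7−18.33)²/18.33 + (21−18.98)²/18.98 + (4−15.02)²/15.02 + (26−17.00)²/17.00 + (21−27.54)²/27.54 + (26−21.79)²/21.79 + (27−24.67)²/24.67 = 26.5180
df = 4

test statistic = 26.518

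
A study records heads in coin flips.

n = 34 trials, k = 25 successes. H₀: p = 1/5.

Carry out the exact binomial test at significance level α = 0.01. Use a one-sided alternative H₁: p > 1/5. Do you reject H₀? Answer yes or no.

Exact binomial: n=34, k=25, p₀=1/5=0.2000
P(X≥25) from Σ C(n,i)·p₀^i·(1−p₀)^(n−i)
p-value (one-sided, H₁ greater) = 0.00000
At α=0.01: p < α → reject H₀

reject H₀: yes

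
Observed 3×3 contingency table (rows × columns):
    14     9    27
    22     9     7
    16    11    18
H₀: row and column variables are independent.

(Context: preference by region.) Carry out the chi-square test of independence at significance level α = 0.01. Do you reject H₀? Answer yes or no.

reject H₀: no

Row totals [50, 38, 45], col totals [52, 29, 52], n=133
χ² = (14−19.55)²/19.55 + (9−10.90)²/10.90 + (27−19.55)²/19.55 + (22−14.86)²/14.86 + (9−8.29)²/8.29 + (7−14.86)²/14.86 + (16−17.59)²/17.59 + (11−9.81)²/9.81 + (18−17.59)²/17.59 = 12.6954
df = 4
p-value (upper-tail) = 0.01286
At α=0.01: p ≥ α → fail to reject H₀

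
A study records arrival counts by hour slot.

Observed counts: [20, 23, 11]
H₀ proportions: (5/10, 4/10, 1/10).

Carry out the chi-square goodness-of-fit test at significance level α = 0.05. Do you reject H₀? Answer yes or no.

reject H₀: yes

n = 54; E_i = n·p_i = [27.00, 21.60, 5.40]
χ² = (20−27.00)²/27.00 + (23−21.60)²/21.60 + (11−5.40)²/5.40 = 7.7130
df = 2
p-value (upper-tail) = 0.02114
At α=0.05: p < α → reject H₀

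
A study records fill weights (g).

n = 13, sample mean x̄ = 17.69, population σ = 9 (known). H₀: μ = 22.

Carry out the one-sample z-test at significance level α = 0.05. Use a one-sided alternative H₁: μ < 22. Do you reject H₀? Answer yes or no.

reject H₀: yes

SE = σ/√n = 9/√13 = 2.4962
z = (x̄−μ₀)/SE = (17.69−22)/2.4962 = -1.7267
p-value (one-sided, H₁ less) = 0.04211
At α=0.05: p < α → reject H₀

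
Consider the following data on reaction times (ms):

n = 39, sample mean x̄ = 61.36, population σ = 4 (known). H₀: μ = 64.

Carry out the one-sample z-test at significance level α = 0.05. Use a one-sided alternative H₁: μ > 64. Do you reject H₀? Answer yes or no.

reject H₀: no

SE = σ/√n = 4/√39 = 0.6405
z = (x̄−μ₀)/SE = (61.36−64)/0.6405 = -4.1217
p-value (one-sided, H₁ greater) = 0.99998
At α=0.05: p ≥ α → fail to reject H₀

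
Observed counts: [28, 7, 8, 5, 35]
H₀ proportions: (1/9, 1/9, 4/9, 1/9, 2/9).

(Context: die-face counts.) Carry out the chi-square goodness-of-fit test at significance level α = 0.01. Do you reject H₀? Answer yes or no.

n = 83; E_i = n·p_i = [9.22, 9.22, 36.89, 9.22, 18.44]
χ² = (28−9.22)²/9.22 + (7−9.22)²/9.22 + (8−36.89)²/36.89 + (5−9.22)²/9.22 + (35−18.44)²/18.44 = 78.1867
df = 4
p-value (upper-tail) = 0.00000
At α=0.01: p < α → reject H₀

reject H₀: yes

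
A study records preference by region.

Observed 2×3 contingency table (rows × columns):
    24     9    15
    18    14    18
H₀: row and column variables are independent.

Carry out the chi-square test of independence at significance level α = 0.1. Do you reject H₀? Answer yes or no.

reject H₀: no

Row totals [48, 50], col totals [42, 23, 33], n=98
χ² = (24−20.57)²/20.57 + (9−11.27)²/11.27 + (15−16.16)²/16.16 + (18−21.43)²/21.43 + (14−11.73)²/11.73 + (18−16.84)²/16.84 = 2.1769
df = 2
p-value (upper-tail) = 0.33674
At α=0.1: p ≥ α → fail to reject H₀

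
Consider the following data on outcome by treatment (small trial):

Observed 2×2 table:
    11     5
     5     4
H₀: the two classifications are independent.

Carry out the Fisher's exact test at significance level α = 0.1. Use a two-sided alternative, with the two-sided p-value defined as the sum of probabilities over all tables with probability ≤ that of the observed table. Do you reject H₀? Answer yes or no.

Margins: r₁=16, r₂=9, c₁=16, c₂=9, n=25
p_obs = C(16,11)·C(9,5)/C(25,16); sum pmf over tables with pmf ≤ p_obs
p-value (two-sided) = 0.67074
At α=0.1: p ≥ α → fail to reject H₀

reject H₀: no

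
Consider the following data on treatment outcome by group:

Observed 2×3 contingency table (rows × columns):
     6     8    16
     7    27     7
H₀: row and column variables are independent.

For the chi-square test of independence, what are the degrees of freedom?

df = (r−1)(c−1) = (2−1)·(3−1) = 2

degrees of freedom = 2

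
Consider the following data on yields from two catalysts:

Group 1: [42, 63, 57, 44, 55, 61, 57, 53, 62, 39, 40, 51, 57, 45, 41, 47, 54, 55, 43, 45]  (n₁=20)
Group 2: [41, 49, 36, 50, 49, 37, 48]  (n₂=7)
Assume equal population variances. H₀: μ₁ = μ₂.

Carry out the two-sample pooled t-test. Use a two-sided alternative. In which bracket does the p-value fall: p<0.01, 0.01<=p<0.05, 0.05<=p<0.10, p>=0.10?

p-value bracket: 0.05<=p<0.10

x̄₁=50.550, s₁=7.817, n₁=20
x̄₂=44.286, s₂=6.102, n₂=7
s_p² = [19·7.817² + 6·6.102²]/25 = 55.3751
SE = √(s_p²·(1/20+1/7)) = 3.2679
t = (50.550−44.286)/3.2679 = 1.9169
df = 25
p-value (two-sided) = 0.06675
→ bracket: 0.05<=p<0.10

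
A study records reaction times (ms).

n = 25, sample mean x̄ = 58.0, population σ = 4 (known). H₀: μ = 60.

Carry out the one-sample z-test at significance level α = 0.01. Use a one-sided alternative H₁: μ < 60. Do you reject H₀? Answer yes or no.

reject H₀: yes

SE = σ/√n = 4/√25 = 0.8000
z = (x̄−μ₀)/SE = (58.0−60)/0.8000 = -2.5000
p-value (one-sided, H₁ less) = 0.00621
At α=0.01: p < α → reject H₀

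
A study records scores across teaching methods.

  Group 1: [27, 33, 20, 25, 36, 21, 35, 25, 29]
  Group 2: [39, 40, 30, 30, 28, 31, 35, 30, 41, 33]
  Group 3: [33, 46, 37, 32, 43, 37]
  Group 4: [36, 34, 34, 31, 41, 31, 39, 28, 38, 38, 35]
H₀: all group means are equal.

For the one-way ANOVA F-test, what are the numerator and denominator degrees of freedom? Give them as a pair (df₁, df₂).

degrees of freedom = [3, 32]

k = 4 groups, N = 36 total
df = (k−1, N−k) = (4−1, 36−4) = (3, 32)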